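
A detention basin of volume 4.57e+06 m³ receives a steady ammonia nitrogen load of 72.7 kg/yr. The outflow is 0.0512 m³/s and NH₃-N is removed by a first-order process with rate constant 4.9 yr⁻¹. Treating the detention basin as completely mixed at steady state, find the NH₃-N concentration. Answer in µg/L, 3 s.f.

3.03 µg/L

Outflow Q = 0.0512 m³/s × 3.156e+07 s/yr = 1.616e+06 m³/yr.
Steady-state CSTR mass balance: W = Q·C + k·V·C, so C = W/(Q + kV).
Q + kV = 1.616e+06 + 4.9·4.57e+06 = 2.401e+07 m³/yr.
C = 72.7/2.401e+07 = 3.028e-06 kg/m³ = 0.003028 mg/L = 3.028 µg/L.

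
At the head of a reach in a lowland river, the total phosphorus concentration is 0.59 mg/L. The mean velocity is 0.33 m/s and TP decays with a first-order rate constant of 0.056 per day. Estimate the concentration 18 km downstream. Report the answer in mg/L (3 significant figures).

Travel time t = 18 km / 0.33 m/s = 1.8e+04/0.33 = 5.455e+04 s = 0.6313 d.
First-order decay: C = 0.59·exp(−0.056·0.6313) = 0.59·0.9653 = 0.5695 mg/L.

0.570 mg/L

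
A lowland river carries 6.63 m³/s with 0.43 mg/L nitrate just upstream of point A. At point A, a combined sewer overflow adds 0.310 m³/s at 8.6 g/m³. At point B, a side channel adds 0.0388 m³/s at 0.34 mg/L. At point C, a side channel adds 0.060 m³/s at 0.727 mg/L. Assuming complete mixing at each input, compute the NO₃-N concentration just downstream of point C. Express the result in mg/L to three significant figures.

After input A: C = (6.63·0.43 + 0.31·8.6) / 6.94 = 0.7949 mg/L.
After input B: C = (6.94·0.7949 + 0.0388·0.34) / 6.979 = 0.7924 mg/L.
After input C: C = (6.979·0.7924 + 0.06·0.727) / 7.039 = 0.7919 mg/L.

0.792 mg/L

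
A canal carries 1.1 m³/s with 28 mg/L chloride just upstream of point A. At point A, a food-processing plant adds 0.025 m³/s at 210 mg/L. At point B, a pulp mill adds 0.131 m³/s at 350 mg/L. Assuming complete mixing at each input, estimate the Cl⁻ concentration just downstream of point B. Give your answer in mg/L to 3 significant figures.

After input A: C = (1.1·28 + 0.025·210) / 1.125 = 32.04 mg/L.
After input B: C = (1.125·32.04 + 0.131·350) / 1.256 = 65.21 mg/L.

65.2 mg/L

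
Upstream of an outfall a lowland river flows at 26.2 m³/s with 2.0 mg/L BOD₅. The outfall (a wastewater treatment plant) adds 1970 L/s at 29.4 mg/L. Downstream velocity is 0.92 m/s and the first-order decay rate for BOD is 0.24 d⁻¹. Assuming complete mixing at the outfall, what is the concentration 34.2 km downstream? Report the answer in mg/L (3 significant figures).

1970 L/s = 1.97 m³/s.
After complete mixing, C₀ = (1.97·29.4 + 26.2·2) / 28.17 = 3.916 mg/L.
Travel time t = 3.42e+04 m / 0.92 m/s = 3.717e+04 s = 0.4303 d.
C = 3.916·exp(−0.24·0.4303) = 3.916·0.9019 = 3.532 mg/L.

3.53 mg/L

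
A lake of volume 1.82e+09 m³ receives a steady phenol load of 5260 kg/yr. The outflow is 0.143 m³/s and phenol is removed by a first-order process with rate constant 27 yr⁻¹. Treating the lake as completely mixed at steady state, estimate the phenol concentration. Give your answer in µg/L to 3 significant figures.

0.107 µg/L

Outflow Q = 0.143 m³/s × 3.156e+07 s/yr = 4.513e+06 m³/yr.
Steady-state CSTR mass balance: W = Q·C + k·V·C, so C = W/(Q + kV).
Q + kV = 4.513e+06 + 27·1.82e+09 = 4.914e+10 m³/yr.
C = 5260/4.914e+10 = 1.07e-07 kg/m³ = 0.000107 mg/L = 0.107 µg/L.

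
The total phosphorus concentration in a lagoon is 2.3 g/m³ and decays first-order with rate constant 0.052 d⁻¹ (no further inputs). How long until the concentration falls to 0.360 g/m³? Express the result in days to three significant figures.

t = ln(C₀/C)/k = ln(2.3/0.360)/0.052 = 1.855/0.052 = 35.66 d.

35.7 d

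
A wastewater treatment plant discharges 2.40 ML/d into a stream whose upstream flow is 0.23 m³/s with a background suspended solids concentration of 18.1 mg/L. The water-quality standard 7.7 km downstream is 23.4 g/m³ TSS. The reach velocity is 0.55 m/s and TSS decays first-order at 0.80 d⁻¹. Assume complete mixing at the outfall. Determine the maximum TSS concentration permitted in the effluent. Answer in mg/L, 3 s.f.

97.3 mg/L

2.40 ML/d = 0.02778 m³/s.
Travel time to the compliance point: t = 7700/0.55 = 1.4e+04 s = 0.162 d; decay factor exp(−0.80·0.162) = 0.8784.
So the concentration just after mixing may be at most 23.4/0.8784 = 26.64 mg/L.
Mass balance: 26.64·0.2578 = 0.02778·Cₑ + 0.23·18.1.
Cₑ = (6.867 − 4.163) / 0.02778 = 97.34 mg/L.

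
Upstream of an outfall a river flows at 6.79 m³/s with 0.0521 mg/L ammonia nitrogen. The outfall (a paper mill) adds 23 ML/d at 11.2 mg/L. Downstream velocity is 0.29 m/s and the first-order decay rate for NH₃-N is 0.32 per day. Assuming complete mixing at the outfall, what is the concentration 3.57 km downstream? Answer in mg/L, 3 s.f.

23 ML/d = 0.2662 m³/s.
After complete mixing, C₀ = (0.2662·11.2 + 6.79·0.0521) / 7.056 = 0.4727 mg/L.
Travel time t = 3570 m / 0.29 m/s = 1.231e+04 s = 0.1425 d.
C = 0.4727·exp(−0.32·0.1425) = 0.4727·0.9554 = 0.4516 mg/L.

0.452 mg/L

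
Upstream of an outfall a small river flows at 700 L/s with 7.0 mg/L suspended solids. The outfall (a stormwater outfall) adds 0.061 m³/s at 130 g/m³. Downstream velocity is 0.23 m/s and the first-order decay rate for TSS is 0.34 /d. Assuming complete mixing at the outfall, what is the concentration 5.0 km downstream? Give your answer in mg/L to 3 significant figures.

700 L/s = 0.7 m³/s.
After complete mixing, C₀ = (0.061·130 + 0.7·7) / 0.761 = 16.86 mg/L.
Travel time t = 5000 m / 0.23 m/s = 2.174e+04 s = 0.2516 d.
C = 16.86·exp(−0.34·0.2516) = 16.86·0.918 = 15.48 mg/L.

15.5 mg/L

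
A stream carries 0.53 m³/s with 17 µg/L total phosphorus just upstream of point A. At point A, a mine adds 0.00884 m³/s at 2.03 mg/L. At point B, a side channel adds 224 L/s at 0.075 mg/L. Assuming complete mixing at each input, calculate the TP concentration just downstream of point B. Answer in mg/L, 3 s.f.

0.0574 mg/L

17 µg/L = 0.017 mg/L.
After input A: C = (0.53·0.017 + 0.00884·2.03) / 0.5388 = 0.05002 mg/L.
224 L/s = 0.224 m³/s.
After input B: C = (0.5388·0.05002 + 0.224·0.075) / 0.7628 = 0.05736 mg/L.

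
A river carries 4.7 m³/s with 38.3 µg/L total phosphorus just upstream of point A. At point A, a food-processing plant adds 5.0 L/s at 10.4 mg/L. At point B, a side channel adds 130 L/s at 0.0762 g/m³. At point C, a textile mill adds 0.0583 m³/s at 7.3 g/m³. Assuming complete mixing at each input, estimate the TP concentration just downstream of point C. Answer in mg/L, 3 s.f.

38.3 µg/L = 0.0383 mg/L.
5.0 L/s = 0.005 m³/s.
After input A: C = (4.7·0.0383 + 0.005·10.4) / 4.705 = 0.04931 mg/L.
130 L/s = 0.13 m³/s.
After input B: C = (4.705·0.04931 + 0.13·0.0762) / 4.835 = 0.05003 mg/L.
After input C: C = (4.835·0.05003 + 0.0583·7.3) / 4.893 = 0.1364 mg/L.

0.136 mg/L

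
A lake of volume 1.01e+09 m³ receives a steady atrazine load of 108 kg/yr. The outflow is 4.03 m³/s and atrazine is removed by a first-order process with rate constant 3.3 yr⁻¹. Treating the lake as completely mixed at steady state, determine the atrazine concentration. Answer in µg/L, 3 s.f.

Outflow Q = 4.03 m³/s × 3.156e+07 s/yr = 1.272e+08 m³/yr.
Steady-state CSTR mass balance: W = Q·C + k·V·C, so C = W/(Q + kV).
Q + kV = 1.272e+08 + 3.3·1.01e+09 = 3.46e+09 m³/yr.
C = 108/3.46e+09 = 3.121e-08 kg/m³ = 3.121e-05 mg/L = 0.03121 µg/L.

0.0312 µg/L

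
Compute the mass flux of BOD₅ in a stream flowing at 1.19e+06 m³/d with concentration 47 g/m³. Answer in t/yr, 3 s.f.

1.19e+06 m³/d = 13.77 m³/s.
Mass flux = Q·C = 13.77 m³/s × 47 g/m³ = 647.3 g/s.
= 647.3 g/s × 31.56 = 2.043e+04 t/yr.

20400 t/yr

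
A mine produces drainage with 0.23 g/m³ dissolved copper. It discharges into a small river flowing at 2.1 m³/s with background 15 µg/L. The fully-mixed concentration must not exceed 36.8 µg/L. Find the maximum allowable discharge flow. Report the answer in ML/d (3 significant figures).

20.5 ML/d

15 µg/L = 0.015 mg/L.
36.8 µg/L = 0.0368 mg/L.
Mass balance at complete mixing: C_std·(Q_w + Q_r) = Q_w·C_e + Q_r·C_b.
Rearranging, Q_w = Q_r·(C_std − C_b)/(C_e − C_std) = 2.1·(0.0368 − 0.015) / (0.23 − 0.0368) = 0.237 m³/s.
= 20.47 ML/d.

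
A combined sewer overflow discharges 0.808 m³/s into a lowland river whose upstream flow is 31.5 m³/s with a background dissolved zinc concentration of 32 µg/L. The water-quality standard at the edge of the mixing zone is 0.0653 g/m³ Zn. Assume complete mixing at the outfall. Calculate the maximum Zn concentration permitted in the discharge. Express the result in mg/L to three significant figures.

1.36 mg/L

32 µg/L = 0.032 mg/L.
Mass balance: 0.0653·32.31 = 0.808·Cₑ + 31.5·0.032.
Cₑ = (2.11 − 1.008) / 0.808 = 1.364 mg/L.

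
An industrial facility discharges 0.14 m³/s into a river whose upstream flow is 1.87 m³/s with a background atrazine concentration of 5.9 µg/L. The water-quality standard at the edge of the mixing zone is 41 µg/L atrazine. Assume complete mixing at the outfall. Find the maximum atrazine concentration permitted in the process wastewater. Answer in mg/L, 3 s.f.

0.510 mg/L

5.9 µg/L = 0.0059 mg/L.
41 µg/L = 0.041 mg/L.
Mass balance: 0.041·2.01 = 0.14·Cₑ + 1.87·0.0059.
Cₑ = (0.08241 − 0.01103) / 0.14 = 0.5098 mg/L.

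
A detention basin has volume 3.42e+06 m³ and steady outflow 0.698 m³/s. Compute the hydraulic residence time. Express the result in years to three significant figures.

Q = 0.698 m³/s × 3.156e+07 s/yr = 2.203e+07 m³/yr.
Hydraulic residence time τ = V/Q = 3.42e+06/2.203e+07 = 0.1553 yr.

0.155 yr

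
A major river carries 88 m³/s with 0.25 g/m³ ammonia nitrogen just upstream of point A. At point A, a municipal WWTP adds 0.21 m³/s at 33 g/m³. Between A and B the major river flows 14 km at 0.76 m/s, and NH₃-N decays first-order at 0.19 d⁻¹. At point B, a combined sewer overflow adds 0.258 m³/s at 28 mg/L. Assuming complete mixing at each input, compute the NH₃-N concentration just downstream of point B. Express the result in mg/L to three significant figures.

0.396 mg/L

After input A: C = (88·0.25 + 0.21·33) / 88.21 = 0.328 mg/L.
Over the 14 km reach to input B (t = 1.842e+04 s = 0.2132 d), decay gives C = 0.328·exp(−0.19·0.2132) = 0.3149 mg/L.
After input B: C = (88.21·0.3149 + 0.258·28) / 88.47 = 0.3957 mg/L.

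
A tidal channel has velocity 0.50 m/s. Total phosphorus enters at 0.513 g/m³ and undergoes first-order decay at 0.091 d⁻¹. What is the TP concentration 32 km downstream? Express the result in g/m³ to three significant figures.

0.480 g/m³

Travel time t = 32 km / 0.50 m/s = 3.2e+04/0.50 = 6.4e+04 s = 0.7407 d.
First-order decay: C = 0.513·exp(−0.091·0.7407) = 0.513·0.9348 = 0.4796 g/m³.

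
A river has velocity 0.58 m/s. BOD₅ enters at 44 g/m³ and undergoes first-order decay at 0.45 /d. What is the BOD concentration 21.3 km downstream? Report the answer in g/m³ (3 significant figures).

36.3 g/m³

Travel time t = 21.3 km / 0.58 m/s = 2.13e+04/0.58 = 3.672e+04 s = 0.425 d.
First-order decay: C = 44·exp(−0.45·0.425) = 44·0.8259 = 36.34 g/m³.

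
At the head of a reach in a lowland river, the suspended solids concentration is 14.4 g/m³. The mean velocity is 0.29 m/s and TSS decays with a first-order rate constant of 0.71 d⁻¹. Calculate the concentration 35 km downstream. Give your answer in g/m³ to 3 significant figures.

5.34 g/m³

Travel time t = 35 km / 0.29 m/s = 3.5e+04/0.29 = 1.207e+05 s = 1.397 d.
First-order decay: C = 14.4·exp(−0.71·1.397) = 14.4·0.3709 = 5.341 g/m³.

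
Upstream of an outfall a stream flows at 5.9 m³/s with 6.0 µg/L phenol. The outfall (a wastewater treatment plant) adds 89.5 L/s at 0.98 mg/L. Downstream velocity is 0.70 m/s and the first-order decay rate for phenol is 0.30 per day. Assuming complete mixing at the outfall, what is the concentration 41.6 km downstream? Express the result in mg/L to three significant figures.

0.0167 mg/L

89.5 L/s = 0.0895 m³/s.
6.0 µg/L = 0.006 mg/L.
After complete mixing, C₀ = (0.0895·0.98 + 5.9·0.006) / 5.99 = 0.02055 mg/L.
Travel time t = 4.16e+04 m / 0.70 m/s = 5.943e+04 s = 0.6878 d.
C = 0.02055·exp(−0.30·0.6878) = 0.02055·0.8135 = 0.01672 mg/L.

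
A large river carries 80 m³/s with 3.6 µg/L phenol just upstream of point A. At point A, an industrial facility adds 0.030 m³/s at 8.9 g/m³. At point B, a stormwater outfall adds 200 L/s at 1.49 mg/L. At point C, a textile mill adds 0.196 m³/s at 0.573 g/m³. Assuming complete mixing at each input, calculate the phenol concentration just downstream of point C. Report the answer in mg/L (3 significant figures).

3.6 µg/L = 0.0036 mg/L.
After input A: C = (80·0.0036 + 0.03·8.9) / 80.03 = 0.006935 mg/L.
200 L/s = 0.2 m³/s.
After input B: C = (80.03·0.006935 + 0.2·1.49) / 80.23 = 0.01063 mg/L.
After input C: C = (80.23·0.01063 + 0.196·0.573) / 80.43 = 0.012 mg/L.

0.0120 mg/L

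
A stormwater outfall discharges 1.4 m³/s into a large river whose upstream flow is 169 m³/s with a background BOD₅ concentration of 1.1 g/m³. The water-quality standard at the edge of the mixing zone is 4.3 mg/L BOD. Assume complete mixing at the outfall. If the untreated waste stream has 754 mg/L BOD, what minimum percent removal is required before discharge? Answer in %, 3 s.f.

Mass balance: 4.3·170.4 = 1.4·Cₑ + 169·1.1.
Cₑ = (732.7 − 185.9) / 1.4 = 390.6 mg/L.
Required removal = 1 − 390.6/754 = 48.2 %.

48.2 %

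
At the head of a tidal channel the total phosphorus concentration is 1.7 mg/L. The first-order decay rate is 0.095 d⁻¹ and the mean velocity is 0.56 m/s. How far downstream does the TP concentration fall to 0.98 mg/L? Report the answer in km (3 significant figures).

281 km

From C = C₀·e^(−kt), t = ln(C₀/C)/k = ln(1.7/0.98)/0.095 = 0.5508/0.095 = 5.798 d.
Distance = v·t = 0.56 m/s × 5.01e+05 s = 2.805e+05 m = 280.5 km.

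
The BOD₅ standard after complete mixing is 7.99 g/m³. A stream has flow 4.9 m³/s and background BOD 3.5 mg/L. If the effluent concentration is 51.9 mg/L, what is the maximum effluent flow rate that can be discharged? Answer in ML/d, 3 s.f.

43.3 ML/d

Mass balance at complete mixing: C_std·(Q_w + Q_r) = Q_w·C_e + Q_r·C_b.
Rearranging, Q_w = Q_r·(C_std − C_b)/(C_e − C_std) = 4.9·(7.99 − 3.5) / (51.9 − 7.99) = 0.501 m³/s.
= 43.29 ML/d.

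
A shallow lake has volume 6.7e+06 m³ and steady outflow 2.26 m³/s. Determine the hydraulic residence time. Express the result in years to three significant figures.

Q = 2.26 m³/s × 3.156e+07 s/yr = 7.132e+07 m³/yr.
Hydraulic residence time τ = V/Q = 6.7e+06/7.132e+07 = 0.09394 yr.

0.0939 yr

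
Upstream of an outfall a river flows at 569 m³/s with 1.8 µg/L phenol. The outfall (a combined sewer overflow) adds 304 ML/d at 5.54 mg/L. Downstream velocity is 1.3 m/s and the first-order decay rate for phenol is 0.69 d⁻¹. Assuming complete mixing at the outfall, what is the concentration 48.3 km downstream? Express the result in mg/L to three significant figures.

0.0266 mg/L

304 ML/d = 3.519 m³/s.
1.8 µg/L = 0.0018 mg/L.
After complete mixing, C₀ = (3.519·5.54 + 569·0.0018) / 572.5 = 0.03584 mg/L.
Travel time t = 4.83e+04 m / 1.3 m/s = 3.715e+04 s = 0.43 d.
C = 0.03584·exp(−0.69·0.43) = 0.03584·0.7433 = 0.02664 mg/L.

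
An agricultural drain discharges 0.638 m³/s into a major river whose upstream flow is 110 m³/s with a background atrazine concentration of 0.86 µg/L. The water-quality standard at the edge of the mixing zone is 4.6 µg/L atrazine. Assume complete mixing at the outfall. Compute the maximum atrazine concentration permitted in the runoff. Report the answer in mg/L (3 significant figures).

0.649 mg/L

0.86 µg/L = 0.00086 mg/L.
4.6 µg/L = 0.0046 mg/L.
Mass balance: 0.0046·110.6 = 0.638·Cₑ + 110·0.00086.
Cₑ = (0.5089 − 0.0946) / 0.638 = 0.6494 mg/L.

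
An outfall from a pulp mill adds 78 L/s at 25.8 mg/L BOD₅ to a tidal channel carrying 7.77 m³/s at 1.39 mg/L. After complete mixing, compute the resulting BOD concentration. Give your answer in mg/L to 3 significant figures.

78 L/s = 0.078 m³/s.
By mass balance at complete mixing, C = (0.078·25.8 + 7.77·1.39) / (0.078 + 7.77) = 12.81/7.848 = 1.633 mg/L.

1.63 mg/L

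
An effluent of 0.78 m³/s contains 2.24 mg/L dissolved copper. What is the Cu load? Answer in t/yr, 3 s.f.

55.1 t/yr

Mass flux = Q·C = 0.78 m³/s × 2.24 g/m³ = 1.747 g/s.
= 1.747 g/s × 31.56 = 55.14 t/yr.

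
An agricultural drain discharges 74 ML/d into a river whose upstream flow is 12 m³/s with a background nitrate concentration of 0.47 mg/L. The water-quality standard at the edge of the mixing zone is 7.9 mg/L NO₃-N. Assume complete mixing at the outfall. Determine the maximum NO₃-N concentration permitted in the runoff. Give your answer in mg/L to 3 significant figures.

74 ML/d = 0.8565 m³/s.
Mass balance: 7.9·12.86 = 0.8565·Cₑ + 12·0.47.
Cₑ = (101.6 − 5.64) / 0.8565 = 112 mg/L.

112 mg/L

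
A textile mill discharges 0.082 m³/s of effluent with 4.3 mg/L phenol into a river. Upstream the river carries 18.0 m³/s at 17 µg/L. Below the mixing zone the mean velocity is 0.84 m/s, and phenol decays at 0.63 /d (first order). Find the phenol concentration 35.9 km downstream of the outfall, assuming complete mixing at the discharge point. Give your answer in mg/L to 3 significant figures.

17 µg/L = 0.017 mg/L.
After complete mixing, C₀ = (0.082·4.3 + 18·0.017) / 18.08 = 0.03642 mg/L.
Travel time t = 3.59e+04 m / 0.84 m/s = 4.274e+04 s = 0.4947 d.
C = 0.03642·exp(−0.63·0.4947) = 0.03642·0.7323 = 0.02667 mg/L.

0.0267 mg/L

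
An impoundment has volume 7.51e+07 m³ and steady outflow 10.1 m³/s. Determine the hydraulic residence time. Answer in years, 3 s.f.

0.236 yr

Q = 10.1 m³/s × 3.156e+07 s/yr = 3.187e+08 m³/yr.
Hydraulic residence time τ = V/Q = 7.51e+07/3.187e+08 = 0.2356 yr.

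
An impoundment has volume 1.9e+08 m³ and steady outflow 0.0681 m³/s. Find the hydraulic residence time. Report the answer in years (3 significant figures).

88.4 yr

Q = 0.0681 m³/s × 3.156e+07 s/yr = 2.149e+06 m³/yr.
Hydraulic residence time τ = V/Q = 1.9e+08/2.149e+06 = 88.41 yr.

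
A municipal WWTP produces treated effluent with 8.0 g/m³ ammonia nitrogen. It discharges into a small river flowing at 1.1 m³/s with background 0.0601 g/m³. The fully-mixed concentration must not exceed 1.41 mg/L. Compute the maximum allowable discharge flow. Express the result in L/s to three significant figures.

225 L/s

Mass balance at complete mixing: C_std·(Q_w + Q_r) = Q_w·C_e + Q_r·C_b.
Rearranging, Q_w = Q_r·(C_std − C_b)/(C_e − C_std) = 1.1·(1.41 − 0.0601) / (8 − 1.41) = 0.2253 m³/s.
= 225.3 L/s.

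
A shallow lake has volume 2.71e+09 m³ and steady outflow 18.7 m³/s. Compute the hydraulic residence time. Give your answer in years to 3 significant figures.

Q = 18.7 m³/s × 3.156e+07 s/yr = 5.901e+08 m³/yr.
Hydraulic residence time τ = V/Q = 2.71e+09/5.901e+08 = 4.592 yr.

4.59 yr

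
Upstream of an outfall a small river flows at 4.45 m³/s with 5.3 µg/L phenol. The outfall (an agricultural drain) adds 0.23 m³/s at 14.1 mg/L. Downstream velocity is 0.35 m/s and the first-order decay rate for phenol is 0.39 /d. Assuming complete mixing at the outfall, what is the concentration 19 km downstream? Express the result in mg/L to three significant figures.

0.546 mg/L

5.3 µg/L = 0.0053 mg/L.
After complete mixing, C₀ = (0.23·14.1 + 4.45·0.0053) / 4.68 = 0.698 mg/L.
Travel time t = 1.9e+04 m / 0.35 m/s = 5.429e+04 s = 0.6283 d.
C = 0.698·exp(−0.39·0.6283) = 0.698·0.7827 = 0.5463 mg/L.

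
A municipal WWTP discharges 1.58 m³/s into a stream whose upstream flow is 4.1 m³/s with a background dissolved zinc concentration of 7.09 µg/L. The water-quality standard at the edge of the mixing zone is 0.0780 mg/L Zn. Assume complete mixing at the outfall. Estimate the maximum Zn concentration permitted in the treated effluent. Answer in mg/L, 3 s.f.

7.09 µg/L = 0.00709 mg/L.
Mass balance: 0.078·5.68 = 1.58·Cₑ + 4.1·0.00709.
Cₑ = (0.443 − 0.02907) / 1.58 = 0.262 mg/L.

0.262 mg/L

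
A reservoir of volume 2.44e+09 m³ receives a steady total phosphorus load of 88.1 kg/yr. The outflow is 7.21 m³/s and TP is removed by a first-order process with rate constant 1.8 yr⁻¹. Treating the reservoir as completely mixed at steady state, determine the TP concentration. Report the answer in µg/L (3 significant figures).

0.0191 µg/L

Outflow Q = 7.21 m³/s × 3.156e+07 s/yr = 2.275e+08 m³/yr.
Steady-state CSTR mass balance: W = Q·C + k·V·C, so C = W/(Q + kV).
Q + kV = 2.275e+08 + 1.8·2.44e+09 = 4.62e+09 m³/yr.
C = 88.1/4.62e+09 = 1.907e-08 kg/m³ = 1.907e-05 mg/L = 0.01907 µg/L.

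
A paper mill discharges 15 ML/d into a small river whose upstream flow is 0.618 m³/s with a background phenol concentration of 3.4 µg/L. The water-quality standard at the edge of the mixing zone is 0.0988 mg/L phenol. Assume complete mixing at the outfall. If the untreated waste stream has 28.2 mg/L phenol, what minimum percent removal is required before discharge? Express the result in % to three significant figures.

15 ML/d = 0.1736 m³/s.
3.4 µg/L = 0.0034 mg/L.
Mass balance: 0.0988·0.7916 = 0.1736·Cₑ + 0.618·0.0034.
Cₑ = (0.07821 − 0.002101) / 0.1736 = 0.4384 mg/L.
Required removal = 1 − 0.4384/28.2 = 98.45 %.

98.4 %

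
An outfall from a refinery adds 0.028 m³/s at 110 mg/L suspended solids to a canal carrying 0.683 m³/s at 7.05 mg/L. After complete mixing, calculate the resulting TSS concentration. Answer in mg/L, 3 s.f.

11.1 mg/L

By mass balance at complete mixing, C = (0.028·110 + 0.683·7.05) / (0.028 + 0.683) = 7.895/0.711 = 11.1 mg/L.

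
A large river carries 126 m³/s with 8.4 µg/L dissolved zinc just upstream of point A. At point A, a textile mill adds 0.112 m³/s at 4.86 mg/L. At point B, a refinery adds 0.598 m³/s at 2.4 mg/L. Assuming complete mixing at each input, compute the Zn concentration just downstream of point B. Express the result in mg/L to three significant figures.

0.0240 mg/L

8.4 µg/L = 0.0084 mg/L.
After input A: C = (126·0.0084 + 0.112·4.86) / 126.1 = 0.01271 mg/L.
After input B: C = (126.1·0.01271 + 0.598·2.4) / 126.7 = 0.02398 mg/L.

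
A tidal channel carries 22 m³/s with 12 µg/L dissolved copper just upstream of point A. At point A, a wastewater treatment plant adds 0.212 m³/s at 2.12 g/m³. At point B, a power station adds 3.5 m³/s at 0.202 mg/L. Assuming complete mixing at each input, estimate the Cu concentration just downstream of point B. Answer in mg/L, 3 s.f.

12 µg/L = 0.012 mg/L.
After input A: C = (22·0.012 + 0.212·2.12) / 22.21 = 0.03212 mg/L.
After input B: C = (22.21·0.03212 + 3.5·0.202) / 25.71 = 0.05524 mg/L.

0.0552 mg/L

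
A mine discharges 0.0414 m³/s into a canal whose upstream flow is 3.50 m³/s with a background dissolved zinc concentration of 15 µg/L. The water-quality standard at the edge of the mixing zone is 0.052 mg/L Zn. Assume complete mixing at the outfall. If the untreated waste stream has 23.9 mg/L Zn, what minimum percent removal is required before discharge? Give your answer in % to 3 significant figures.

86.7 %

15 µg/L = 0.015 mg/L.
Mass balance: 0.052·3.541 = 0.0414·Cₑ + 3.5·0.015.
Cₑ = (0.1842 − 0.0525) / 0.0414 = 3.18 mg/L.
Required removal = 1 − 3.18/23.9 = 86.69 %.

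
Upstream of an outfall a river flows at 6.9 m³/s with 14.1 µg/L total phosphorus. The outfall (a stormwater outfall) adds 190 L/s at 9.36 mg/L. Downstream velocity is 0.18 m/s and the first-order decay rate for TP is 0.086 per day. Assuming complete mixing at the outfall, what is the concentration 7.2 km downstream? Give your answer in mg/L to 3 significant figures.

190 L/s = 0.19 m³/s.
14.1 µg/L = 0.0141 mg/L.
After complete mixing, C₀ = (0.19·9.36 + 6.9·0.0141) / 7.09 = 0.2646 mg/L.
Travel time t = 7200 m / 0.18 m/s = 4e+04 s = 0.463 d.
C = 0.2646·exp(−0.086·0.463) = 0.2646·0.961 = 0.2542 mg/L.

0.254 mg/L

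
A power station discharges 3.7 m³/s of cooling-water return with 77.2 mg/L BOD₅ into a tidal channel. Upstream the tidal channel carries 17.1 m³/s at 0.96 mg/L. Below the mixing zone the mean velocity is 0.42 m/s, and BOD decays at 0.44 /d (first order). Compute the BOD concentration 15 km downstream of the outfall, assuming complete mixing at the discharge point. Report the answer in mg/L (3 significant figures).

12.1 mg/L

After complete mixing, C₀ = (3.7·77.2 + 17.1·0.96) / 20.8 = 14.52 mg/L.
Travel time t = 1.5e+04 m / 0.42 m/s = 3.571e+04 s = 0.4134 d.
C = 14.52·exp(−0.44·0.4134) = 14.52·0.8337 = 12.11 mg/L.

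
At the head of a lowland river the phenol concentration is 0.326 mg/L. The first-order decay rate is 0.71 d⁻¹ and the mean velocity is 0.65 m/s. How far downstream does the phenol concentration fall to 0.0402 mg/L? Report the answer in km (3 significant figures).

166 km

From C = C₀·e^(−kt), t = ln(C₀/C)/k = ln(0.326/0.0402)/0.71 = 2.093/0.71 = 2.948 d.
Distance = v·t = 0.65 m/s × 2.547e+05 s = 1.656e+05 m = 165.6 km.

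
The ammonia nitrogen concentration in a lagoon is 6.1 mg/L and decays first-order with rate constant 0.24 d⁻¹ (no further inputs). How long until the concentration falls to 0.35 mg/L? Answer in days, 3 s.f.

t = ln(C₀/C)/k = ln(6.1/0.35)/0.24 = 2.858/0.24 = 11.91 d.

11.9 d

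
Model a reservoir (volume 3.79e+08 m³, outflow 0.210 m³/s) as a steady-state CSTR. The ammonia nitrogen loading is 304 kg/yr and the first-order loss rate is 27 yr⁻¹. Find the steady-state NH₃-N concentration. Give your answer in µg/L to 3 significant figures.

Outflow Q = 0.210 m³/s × 3.156e+07 s/yr = 6.627e+06 m³/yr.
Steady-state CSTR mass balance: W = Q·C + k·V·C, so C = W/(Q + kV).
Q + kV = 6.627e+06 + 27·3.79e+08 = 1.024e+10 m³/yr.
C = 304/1.024e+10 = 2.969e-08 kg/m³ = 2.969e-05 mg/L = 0.02969 µg/L.

0.0297 µg/L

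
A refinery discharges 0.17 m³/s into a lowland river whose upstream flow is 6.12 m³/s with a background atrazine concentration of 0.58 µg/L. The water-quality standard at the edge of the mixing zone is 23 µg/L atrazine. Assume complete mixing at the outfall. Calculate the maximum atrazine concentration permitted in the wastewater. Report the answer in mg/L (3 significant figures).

0.830 mg/L

0.58 µg/L = 0.00058 mg/L.
23 µg/L = 0.023 mg/L.
Mass balance: 0.023·6.29 = 0.17·Cₑ + 6.12·0.00058.
Cₑ = (0.1447 − 0.00355) / 0.17 = 0.8301 mg/L.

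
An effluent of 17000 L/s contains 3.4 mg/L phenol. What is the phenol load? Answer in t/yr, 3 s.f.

17000 L/s = 17 m³/s.
Mass flux = Q·C = 17 m³/s × 3.4 g/m³ = 57.8 g/s.
= 57.8 g/s × 31.56 = 1824 t/yr.

1820 t/yr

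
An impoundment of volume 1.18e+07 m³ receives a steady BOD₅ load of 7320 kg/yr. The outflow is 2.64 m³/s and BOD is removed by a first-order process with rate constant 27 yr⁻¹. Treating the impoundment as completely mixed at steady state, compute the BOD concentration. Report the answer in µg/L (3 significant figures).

Outflow Q = 2.64 m³/s × 3.156e+07 s/yr = 8.331e+07 m³/yr.
Steady-state CSTR mass balance: W = Q·C + k·V·C, so C = W/(Q + kV).
Q + kV = 8.331e+07 + 27·1.18e+07 = 4.019e+08 m³/yr.
C = 7320/4.019e+08 = 1.821e-05 kg/m³ = 0.01821 mg/L = 18.21 µg/L.

18.2 µg/L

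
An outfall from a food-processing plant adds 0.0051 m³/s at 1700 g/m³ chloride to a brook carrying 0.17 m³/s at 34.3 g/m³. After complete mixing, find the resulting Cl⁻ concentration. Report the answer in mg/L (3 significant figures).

By mass balance at complete mixing, C = (0.0051·1700 + 0.17·34.3) / (0.0051 + 0.17) = 14.5/0.1751 = 82.82 mg/L.

82.8 mg/L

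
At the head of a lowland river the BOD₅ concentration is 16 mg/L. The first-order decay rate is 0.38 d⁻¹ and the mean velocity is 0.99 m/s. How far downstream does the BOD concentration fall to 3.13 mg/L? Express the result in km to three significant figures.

From C = C₀·e^(−kt), t = ln(C₀/C)/k = ln(16/3.13)/0.38 = 1.632/0.38 = 4.294 d.
Distance = v·t = 0.99 m/s × 3.71e+05 s = 3.673e+05 m = 367.3 km.

367 km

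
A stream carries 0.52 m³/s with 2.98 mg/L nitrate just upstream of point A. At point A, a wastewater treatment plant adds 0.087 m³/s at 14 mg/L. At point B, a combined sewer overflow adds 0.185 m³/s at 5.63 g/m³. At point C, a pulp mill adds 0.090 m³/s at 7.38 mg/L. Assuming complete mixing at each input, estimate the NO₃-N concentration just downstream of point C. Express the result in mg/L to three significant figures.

5.07 mg/L

After input A: C = (0.52·2.98 + 0.087·14) / 0.607 = 4.559 mg/L.
After input B: C = (0.607·4.559 + 0.185·5.63) / 0.792 = 4.81 mg/L.
After input C: C = (0.792·4.81 + 0.09·7.38) / 0.882 = 5.072 mg/L.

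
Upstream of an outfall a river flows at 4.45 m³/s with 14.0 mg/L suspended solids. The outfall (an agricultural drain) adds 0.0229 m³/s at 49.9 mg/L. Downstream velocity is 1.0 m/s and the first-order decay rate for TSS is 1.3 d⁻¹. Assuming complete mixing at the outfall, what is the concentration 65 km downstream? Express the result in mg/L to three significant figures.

5.33 mg/L

After complete mixing, C₀ = (0.0229·49.9 + 4.45·14) / 4.473 = 14.18 mg/L.
Travel time t = 6.5e+04 m / 1.0 m/s = 6.5e+04 s = 0.7523 d.
C = 14.18·exp(−1.3·0.7523) = 14.18·0.3761 = 5.334 mg/L.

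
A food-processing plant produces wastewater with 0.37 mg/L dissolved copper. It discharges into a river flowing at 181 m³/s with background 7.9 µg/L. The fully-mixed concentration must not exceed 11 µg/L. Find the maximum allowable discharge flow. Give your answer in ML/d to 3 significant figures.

135 ML/d

7.9 µg/L = 0.0079 mg/L.
11 µg/L = 0.011 mg/L.
Mass balance at complete mixing: C_std·(Q_w + Q_r) = Q_w·C_e + Q_r·C_b.
Rearranging, Q_w = Q_r·(C_std − C_b)/(C_e − C_std) = 181·(0.011 − 0.0079) / (0.37 − 0.011) = 1.563 m³/s.
= 135 ML/d.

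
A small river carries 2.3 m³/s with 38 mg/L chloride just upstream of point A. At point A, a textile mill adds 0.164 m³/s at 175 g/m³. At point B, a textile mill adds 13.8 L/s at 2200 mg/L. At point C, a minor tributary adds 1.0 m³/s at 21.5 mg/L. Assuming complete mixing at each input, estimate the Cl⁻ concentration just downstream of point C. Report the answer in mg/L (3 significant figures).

After input A: C = (2.3·38 + 0.164·175) / 2.464 = 47.12 mg/L.
13.8 L/s = 0.0138 m³/s.
After input B: C = (2.464·47.12 + 0.0138·2200) / 2.478 = 59.11 mg/L.
After input C: C = (2.478·59.11 + 1·21.5) / 3.478 = 48.29 mg/L.

48.3 mg/L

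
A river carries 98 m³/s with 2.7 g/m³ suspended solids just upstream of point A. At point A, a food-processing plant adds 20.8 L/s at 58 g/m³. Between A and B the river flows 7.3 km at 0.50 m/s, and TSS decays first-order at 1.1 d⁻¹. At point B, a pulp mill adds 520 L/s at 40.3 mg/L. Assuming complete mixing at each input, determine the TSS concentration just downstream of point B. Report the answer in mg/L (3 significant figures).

2.45 mg/L

20.8 L/s = 0.0208 m³/s.
After input A: C = (98·2.7 + 0.0208·58) / 98.02 = 2.712 mg/L.
Over the 7.3 km reach to input B (t = 1.46e+04 s = 0.169 d), decay gives C = 2.712·exp(−1.1·0.169) = 2.252 mg/L.
520 L/s = 0.52 m³/s.
After input B: C = (98.02·2.252 + 0.52·40.3) / 98.54 = 2.453 mg/L.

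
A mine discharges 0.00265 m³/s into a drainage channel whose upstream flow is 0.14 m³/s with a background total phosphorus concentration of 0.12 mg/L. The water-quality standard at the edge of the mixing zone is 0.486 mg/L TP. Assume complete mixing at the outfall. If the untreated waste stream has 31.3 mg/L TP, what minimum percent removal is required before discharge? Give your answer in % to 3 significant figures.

Mass balance: 0.486·0.1427 = 0.00265·Cₑ + 0.14·0.12.
Cₑ = (0.06933 − 0.0168) / 0.00265 = 19.82 mg/L.
Required removal = 1 − 19.82/31.3 = 36.67 %.

36.7 %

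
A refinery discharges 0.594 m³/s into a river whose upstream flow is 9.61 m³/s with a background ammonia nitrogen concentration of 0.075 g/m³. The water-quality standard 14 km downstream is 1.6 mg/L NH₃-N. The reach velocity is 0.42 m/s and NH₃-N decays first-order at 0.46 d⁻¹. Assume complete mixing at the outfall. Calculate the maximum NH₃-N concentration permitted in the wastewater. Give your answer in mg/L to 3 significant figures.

Travel time to the compliance point: t = 1.4e+04/0.42 = 3.333e+04 s = 0.3858 d; decay factor exp(−0.46·0.3858) = 0.8374.
So the concentration just after mixing may be at most 1.6/0.8374 = 1.911 mg/L.
Mass balance: 1.911·10.2 = 0.594·Cₑ + 9.61·0.075.
Cₑ = (19.5 − 0.7207) / 0.594 = 31.61 mg/L.

31.6 mg/L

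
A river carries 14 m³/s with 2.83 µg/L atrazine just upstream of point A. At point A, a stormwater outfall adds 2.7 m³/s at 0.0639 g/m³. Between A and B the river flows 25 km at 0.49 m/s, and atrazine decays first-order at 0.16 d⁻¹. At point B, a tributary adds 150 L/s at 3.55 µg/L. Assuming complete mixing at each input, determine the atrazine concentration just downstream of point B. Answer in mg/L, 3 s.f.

0.0115 mg/L

2.83 µg/L = 0.00283 mg/L.
After input A: C = (14·0.00283 + 2.7·0.0639) / 16.7 = 0.0127 mg/L.
Over the 25 km reach to input B (t = 5.102e+04 s = 0.5905 d), decay gives C = 0.0127·exp(−0.16·0.5905) = 0.01156 mg/L.
150 L/s = 0.15 m³/s.
3.55 µg/L = 0.00355 mg/L.
After input B: C = (16.7·0.01156 + 0.15·0.00355) / 16.85 = 0.01149 mg/L.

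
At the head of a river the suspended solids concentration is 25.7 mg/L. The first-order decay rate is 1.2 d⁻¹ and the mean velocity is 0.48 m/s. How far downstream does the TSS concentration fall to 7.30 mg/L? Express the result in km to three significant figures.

43.5 km

From C = C₀·e^(−kt), t = ln(C₀/C)/k = ln(25.7/7.30)/1.2 = 1.259/1.2 = 1.049 d.
Distance = v·t = 0.48 m/s × 9.062e+04 s = 4.35e+04 m = 43.5 km.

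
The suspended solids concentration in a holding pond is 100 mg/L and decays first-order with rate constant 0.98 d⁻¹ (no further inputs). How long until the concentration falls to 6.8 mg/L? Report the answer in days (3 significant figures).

2.74 d

t = ln(C₀/C)/k = ln(100/6.8)/0.98 = 2.688/0.98 = 2.743 d.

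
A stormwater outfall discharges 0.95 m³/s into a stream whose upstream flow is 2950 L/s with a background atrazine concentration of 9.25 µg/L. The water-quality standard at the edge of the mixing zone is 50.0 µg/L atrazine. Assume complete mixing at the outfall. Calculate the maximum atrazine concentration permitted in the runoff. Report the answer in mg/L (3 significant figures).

0.177 mg/L

2950 L/s = 2.95 m³/s.
9.25 µg/L = 0.00925 mg/L.
50.0 µg/L = 0.05 mg/L.
Mass balance: 0.05·3.9 = 0.95·Cₑ + 2.95·0.00925.
Cₑ = (0.195 − 0.02729) / 0.95 = 0.1765 mg/L.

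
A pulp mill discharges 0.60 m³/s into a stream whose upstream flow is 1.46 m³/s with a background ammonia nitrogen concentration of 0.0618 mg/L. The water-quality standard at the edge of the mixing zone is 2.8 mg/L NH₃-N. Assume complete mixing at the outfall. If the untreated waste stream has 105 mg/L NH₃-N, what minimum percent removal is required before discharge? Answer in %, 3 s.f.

Mass balance: 2.8·2.06 = 0.6·Cₑ + 1.46·0.0618.
Cₑ = (5.768 − 0.09023) / 0.6 = 9.463 mg/L.
Required removal = 1 − 9.463/105 = 90.99 %.

91.0 %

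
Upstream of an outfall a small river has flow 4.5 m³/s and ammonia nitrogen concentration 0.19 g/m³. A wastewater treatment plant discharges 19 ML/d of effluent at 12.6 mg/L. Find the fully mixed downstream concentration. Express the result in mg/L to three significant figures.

0.768 mg/L

19 ML/d = 0.2199 m³/s.
Flow-weighted mixing gives C = (0.2199·12.6 + 4.5·0.19) / (0.2199 + 4.5) = 3.626/4.72 = 0.7682 mg/L.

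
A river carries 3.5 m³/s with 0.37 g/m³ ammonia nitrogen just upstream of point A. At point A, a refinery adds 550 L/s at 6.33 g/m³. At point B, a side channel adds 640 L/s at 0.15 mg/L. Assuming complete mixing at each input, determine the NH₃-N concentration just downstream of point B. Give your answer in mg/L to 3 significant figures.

550 L/s = 0.55 m³/s.
After input A: C = (3.5·0.37 + 0.55·6.33) / 4.05 = 1.179 mg/L.
640 L/s = 0.64 m³/s.
After input B: C = (4.05·1.179 + 0.64·0.15) / 4.69 = 1.039 mg/L.

1.04 mg/L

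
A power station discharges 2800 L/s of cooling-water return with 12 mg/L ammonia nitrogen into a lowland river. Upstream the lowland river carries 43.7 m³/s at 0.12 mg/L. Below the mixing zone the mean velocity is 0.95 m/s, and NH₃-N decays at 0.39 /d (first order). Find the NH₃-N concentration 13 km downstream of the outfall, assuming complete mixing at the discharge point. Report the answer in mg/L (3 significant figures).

0.785 mg/L

2800 L/s = 2.8 m³/s.
After complete mixing, C₀ = (2.8·12 + 43.7·0.12) / 46.5 = 0.8354 mg/L.
Travel time t = 1.3e+04 m / 0.95 m/s = 1.368e+04 s = 0.1584 d.
C = 0.8354·exp(−0.39·0.1584) = 0.8354·0.9401 = 0.7853 mg/L.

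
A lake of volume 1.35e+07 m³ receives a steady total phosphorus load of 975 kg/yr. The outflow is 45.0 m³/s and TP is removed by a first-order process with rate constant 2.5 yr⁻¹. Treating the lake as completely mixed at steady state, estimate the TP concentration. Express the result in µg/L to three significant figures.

Outflow Q = 45.0 m³/s × 3.156e+07 s/yr = 1.42e+09 m³/yr.
Steady-state CSTR mass balance: W = Q·C + k·V·C, so C = W/(Q + kV).
Q + kV = 1.42e+09 + 2.5·1.35e+07 = 1.454e+09 m³/yr.
C = 975/1.454e+09 = 6.706e-07 kg/m³ = 0.0006706 mg/L = 0.6706 µg/L.

0.671 µg/L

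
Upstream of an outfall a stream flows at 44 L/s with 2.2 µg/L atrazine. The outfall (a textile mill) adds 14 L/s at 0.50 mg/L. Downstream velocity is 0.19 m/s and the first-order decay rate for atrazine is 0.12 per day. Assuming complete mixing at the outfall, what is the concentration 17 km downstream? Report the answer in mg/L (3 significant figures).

14 L/s = 0.014 m³/s.
44 L/s = 0.044 m³/s.
2.2 µg/L = 0.0022 mg/L.
After complete mixing, C₀ = (0.014·0.5 + 0.044·0.0022) / 0.058 = 0.1224 mg/L.
Travel time t = 1.7e+04 m / 0.19 m/s = 8.947e+04 s = 1.036 d.
C = 0.1224·exp(−0.12·1.036) = 0.1224·0.8831 = 0.1081 mg/L.

0.108 mg/L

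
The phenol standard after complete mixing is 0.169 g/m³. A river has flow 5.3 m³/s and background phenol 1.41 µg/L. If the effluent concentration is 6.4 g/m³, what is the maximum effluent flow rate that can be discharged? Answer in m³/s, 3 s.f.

0.143 m³/s

1.41 µg/L = 0.00141 mg/L.
Mass balance at complete mixing: C_std·(Q_w + Q_r) = Q_w·C_e + Q_r·C_b.
Rearranging, Q_w = Q_r·(C_std − C_b)/(C_e − C_std) = 5.3·(0.169 − 0.00141) / (6.4 − 0.169) = 0.1425 m³/s.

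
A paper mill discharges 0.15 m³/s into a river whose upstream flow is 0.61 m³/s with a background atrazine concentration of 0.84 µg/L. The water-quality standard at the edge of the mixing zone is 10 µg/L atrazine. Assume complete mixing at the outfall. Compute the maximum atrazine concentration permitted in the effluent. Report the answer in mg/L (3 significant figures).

0.84 µg/L = 0.00084 mg/L.
10 µg/L = 0.01 mg/L.
Mass balance: 0.01·0.76 = 0.15·Cₑ + 0.61·0.00084.
Cₑ = (0.0076 − 0.0005124) / 0.15 = 0.04725 mg/L.

0.0473 mg/L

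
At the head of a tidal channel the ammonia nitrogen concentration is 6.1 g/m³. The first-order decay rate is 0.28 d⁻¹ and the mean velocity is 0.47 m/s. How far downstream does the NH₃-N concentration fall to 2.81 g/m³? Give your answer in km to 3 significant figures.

112 km

From C = C₀·e^(−kt), t = ln(C₀/C)/k = ln(6.1/2.81)/0.28 = 0.7751/0.28 = 2.768 d.
Distance = v·t = 0.47 m/s × 2.392e+05 s = 1.124e+05 m = 112.4 km.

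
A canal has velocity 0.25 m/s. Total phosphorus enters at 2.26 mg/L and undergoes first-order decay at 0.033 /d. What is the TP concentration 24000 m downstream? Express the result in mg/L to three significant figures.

2.18 mg/L

Travel time t = 24000 m / 0.25 m/s = 2.4e+04/0.25 = 9.6e+04 s = 1.111 d.
First-order decay: C = 2.26·exp(−0.033·1.111) = 2.26·0.964 = 2.179 mg/L.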